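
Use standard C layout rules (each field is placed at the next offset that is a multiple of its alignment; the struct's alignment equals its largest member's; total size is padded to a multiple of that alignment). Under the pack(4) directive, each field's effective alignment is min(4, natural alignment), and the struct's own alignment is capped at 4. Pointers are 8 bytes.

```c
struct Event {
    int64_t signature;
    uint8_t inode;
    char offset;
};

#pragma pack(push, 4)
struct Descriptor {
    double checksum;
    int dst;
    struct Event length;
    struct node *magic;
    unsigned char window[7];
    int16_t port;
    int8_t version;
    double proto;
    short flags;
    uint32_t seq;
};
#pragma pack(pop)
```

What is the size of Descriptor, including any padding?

Event: @0: signature [8B, align 8] → 8; @8: inode [1B, align 1] → 9; @9: offset [1B, align 1] → 10; +6 tail pad (align 8); size 16, align 8
@0: checksum [8B, align 4] → 8
@8: dst [4B, align 4] → 12
@12: length [16B, align 4] → 28
@28: magic [8B, align 4] → 36
@36: window [7B, align 1] → 43
+1 pad (align 2)
@44: port [2B, align 2] → 46
@46: version [1B, align 1] → 47
+1 pad (align 4)
@48: proto [8B, align 4] → 56
@56: flags [2B, align 2] → 58
+2 pad (align 4)
@60: seq [4B, align 4] → 64
size 64, align 4

64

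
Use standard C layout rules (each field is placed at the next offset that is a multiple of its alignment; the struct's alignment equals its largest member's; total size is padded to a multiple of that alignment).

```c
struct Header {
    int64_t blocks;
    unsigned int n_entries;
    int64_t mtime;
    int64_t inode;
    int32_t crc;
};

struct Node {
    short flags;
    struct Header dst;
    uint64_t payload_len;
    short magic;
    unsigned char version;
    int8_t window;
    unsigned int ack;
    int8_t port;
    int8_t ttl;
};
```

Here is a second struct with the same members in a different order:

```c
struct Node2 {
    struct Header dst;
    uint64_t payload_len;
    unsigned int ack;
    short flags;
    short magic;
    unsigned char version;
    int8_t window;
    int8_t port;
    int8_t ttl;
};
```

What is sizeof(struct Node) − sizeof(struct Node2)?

Header: 0..8  blocks  (8B, 8-aligned); 8..12  n_entries  (4B, 4-aligned); 12..16  -- padding (4B); 16..24  mtime  (8B, 8-aligned); 24..32  inode  (8B, 8-aligned); 32..36  crc  (4B, 4-aligned); 36..40  -- tail padding (4B); sizeof = 40, alignof = 8
0..2  flags  (2B, 2-aligned)
2..8  -- padding (6B)
8..48  dst  (40B, 8-aligned)
48..56  payload_len  (8B, 8-aligned)
56..58  magic  (2B, 2-aligned)
58..59  version  (1B, 1-aligned)
59..60  window  (1B, 1-aligned)
60..64  ack  (4B, 4-aligned)
64..65  port  (1B, 1-aligned)
65..66  ttl  (1B, 1-aligned)
66..72  -- tail padding (6B)
sizeof = 72, alignof = 8
— Node2 —
0..40  dst  (40B, 8-aligned)
40..48  payload_len  (8B, 8-aligned)
48..52  ack  (4B, 4-aligned)
52..54  flags  (2B, 2-aligned)
54..56  magic  (2B, 2-aligned)
56..57  version  (1B, 1-aligned)
57..58  window  (1B, 1-aligned)
58..59  port  (1B, 1-aligned)
59..60  ttl  (1B, 1-aligned)
60..64  -- tail padding (4B)
sizeof = 64, alignof = 8
72 − 64 = 8

8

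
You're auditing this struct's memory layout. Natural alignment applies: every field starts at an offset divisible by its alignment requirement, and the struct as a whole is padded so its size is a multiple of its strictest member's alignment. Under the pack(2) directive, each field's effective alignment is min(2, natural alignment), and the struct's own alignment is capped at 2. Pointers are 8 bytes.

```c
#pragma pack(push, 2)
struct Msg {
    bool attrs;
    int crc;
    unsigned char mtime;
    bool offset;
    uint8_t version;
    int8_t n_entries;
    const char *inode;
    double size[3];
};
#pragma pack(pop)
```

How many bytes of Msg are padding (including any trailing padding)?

@0: attrs [1B, align 1] → 1
+1 pad (align 2)
@2: crc [4B, align 2] → 6
@6: mtime [1B, align 1] → 7
@7: offset [1B, align 1] → 8
@8: version [1B, align 1] → 9
@9: n_entries [1B, align 1] → 10
@10: inode [8B, align 2] → 18
@18: size [24B, align 2] → 42
size 42, align 2
data bytes 41, size 42 → padding 1

1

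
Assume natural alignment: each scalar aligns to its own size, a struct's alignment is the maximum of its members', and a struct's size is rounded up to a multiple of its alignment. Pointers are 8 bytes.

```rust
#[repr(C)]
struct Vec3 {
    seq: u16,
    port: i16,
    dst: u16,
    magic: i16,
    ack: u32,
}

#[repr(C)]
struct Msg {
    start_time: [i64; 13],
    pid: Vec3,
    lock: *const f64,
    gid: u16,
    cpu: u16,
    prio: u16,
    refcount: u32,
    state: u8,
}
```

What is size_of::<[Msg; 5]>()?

Vec3: 0..2  seq  (2B, 2-aligned); 2..4  port  (2B, 2-aligned); 4..6  dst  (2B, 2-aligned); 6..8  magic  (2B, 2-aligned); 8..12  ack  (4B, 4-aligned); sizeof = 12, alignof = 4
0..104  start_time  (104B, 8-aligned)
104..116  pid  (12B, 4-aligned)
116..120  -- padding (4B)
120..128  lock  (8B, 8-aligned)
128..130  gid  (2B, 2-aligned)
130..132  cpu  (2B, 2-aligned)
132..134  prio  (2B, 2-aligned)
134..136  -- padding (2B)
136..140  refcount  (4B, 4-aligned)
140..141  state  (1B, 1-aligned)
141..144  -- tail padding (3B)
sizeof = 144, alignof = 8
array of 5: 5 × 144 = 720

720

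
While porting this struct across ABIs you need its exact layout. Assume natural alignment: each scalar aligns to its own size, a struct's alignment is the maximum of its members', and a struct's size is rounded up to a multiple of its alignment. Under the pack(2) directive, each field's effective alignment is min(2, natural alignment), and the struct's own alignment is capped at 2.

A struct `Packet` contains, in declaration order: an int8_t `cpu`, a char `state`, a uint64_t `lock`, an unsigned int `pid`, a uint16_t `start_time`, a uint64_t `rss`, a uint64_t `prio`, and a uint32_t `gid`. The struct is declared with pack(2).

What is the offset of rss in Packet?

16

0..1  cpu  (1B, 1-aligned)
1..2  state  (1B, 1-aligned)
2..10  lock  (8B, 2-aligned)
10..14  pid  (4B, 2-aligned)
14..16  start_time  (2B, 2-aligned)
16..24  rss  (8B, 2-aligned)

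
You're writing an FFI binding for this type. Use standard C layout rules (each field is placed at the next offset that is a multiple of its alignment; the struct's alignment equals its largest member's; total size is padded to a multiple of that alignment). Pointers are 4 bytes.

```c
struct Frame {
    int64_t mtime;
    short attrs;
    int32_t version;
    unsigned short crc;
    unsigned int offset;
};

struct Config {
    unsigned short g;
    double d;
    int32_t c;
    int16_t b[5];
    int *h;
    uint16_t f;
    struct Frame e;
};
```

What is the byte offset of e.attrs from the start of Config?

48

Frame: mtime at 0 (size 8, align 8) → ends 8; attrs at 8 (size 2, align 2) → ends 10; pad 2 to align 4 for version; version at 12 (size 4, align 4) → ends 16; crc at 16 (size 2, align 2) → ends 18; pad 2 to align 4 for offset; offset at 20 (size 4, align 4) → ends 24; total 24 bytes, alignment 8
g at 0 (size 2, align 2) → ends 2
pad 6 to align 8 for d
d at 8 (size 8, align 8) → ends 16
c at 16 (size 4, align 4) → ends 20
b at 20 (size 10, align 2) → ends 30
pad 2 to align 4 for h
h at 32 (size 4, align 4) → ends 36
f at 36 (size 2, align 2) → ends 38
pad 2 to align 8 for e
e at 40 (size 24, align 8) → ends 64
within Frame: attrs at 8
40 + 8 = 48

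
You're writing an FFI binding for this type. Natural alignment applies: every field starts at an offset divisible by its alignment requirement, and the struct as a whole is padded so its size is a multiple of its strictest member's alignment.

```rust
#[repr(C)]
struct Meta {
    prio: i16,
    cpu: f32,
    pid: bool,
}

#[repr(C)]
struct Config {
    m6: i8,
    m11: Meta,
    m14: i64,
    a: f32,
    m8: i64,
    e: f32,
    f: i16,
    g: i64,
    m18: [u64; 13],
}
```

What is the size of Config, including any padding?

Meta: prio at 0 (size 2, align 2) → ends 2; pad 2 to align 4 for cpu; cpu at 4 (size 4, align 4) → ends 8; pid at 8 (size 1, align 1) → ends 9; tail pad 3 to reach multiple of 4; total 12 bytes, alignment 4
m6 at 0 (size 1, align 1) → ends 1
pad 3 to align 4 for m11
m11 at 4 (size 12, align 4) → ends 16
m14 at 16 (size 8, align 8) → ends 24
a at 24 (size 4, align 4) → ends 28
pad 4 to align 8 for m8
m8 at 32 (size 8, align 8) → ends 40
e at 40 (size 4, align 4) → ends 44
f at 44 (size 2, align 2) → ends 46
pad 2 to align 8 for g
g at 48 (size 8, align 8) → ends 56
m18 at 56 (size 104, align 8) → ends 160
total 160 bytes, alignment 8

160 bytes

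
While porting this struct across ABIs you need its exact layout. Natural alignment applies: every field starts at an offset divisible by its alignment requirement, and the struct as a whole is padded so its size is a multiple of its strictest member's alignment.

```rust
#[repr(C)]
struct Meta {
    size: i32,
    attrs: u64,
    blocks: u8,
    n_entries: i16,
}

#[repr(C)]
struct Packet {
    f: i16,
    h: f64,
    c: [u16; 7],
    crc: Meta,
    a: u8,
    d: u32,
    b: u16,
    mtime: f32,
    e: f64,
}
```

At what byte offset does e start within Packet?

72

Meta: @0: size [4B, align 4] → 4; +4 pad (align 8); @8: attrs [8B, align 8] → 16; @16: blocks [1B, align 1] → 17; +1 pad (align 2); @18: n_entries [2B, align 2] → 20; +4 tail pad (align 8); size 24, align 8
@0: f [2B, align 2] → 2
+6 pad (align 8)
@8: h [8B, align 8] → 16
@16: c [14B, align 2] → 30
+2 pad (align 8)
@32: crc [24B, align 8] → 56
@56: a [1B, align 1] → 57
+3 pad (align 4)
@60: d [4B, align 4] → 64
@64: b [2B, align 2] → 66
+2 pad (align 4)
@68: mtime [4B, align 4] → 72
@72: e [8B, align 8] → 80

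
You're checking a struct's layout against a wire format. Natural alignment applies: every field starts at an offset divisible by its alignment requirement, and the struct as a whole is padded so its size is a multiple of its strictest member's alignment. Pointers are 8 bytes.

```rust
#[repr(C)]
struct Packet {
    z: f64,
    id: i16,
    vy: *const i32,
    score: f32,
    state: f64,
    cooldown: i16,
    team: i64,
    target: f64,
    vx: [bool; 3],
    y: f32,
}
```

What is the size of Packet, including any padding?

72

0..8  z  (8B, 8-aligned)
8..10  id  (2B, 2-aligned)
10..16  -- padding (6B)
16..24  vy  (8B, 8-aligned)
24..28  score  (4B, 4-aligned)
28..32  -- padding (4B)
32..40  state  (8B, 8-aligned)
40..42  cooldown  (2B, 2-aligned)
42..48  -- padding (6B)
48..56  team  (8B, 8-aligned)
56..64  target  (8B, 8-aligned)
64..67  vx  (3B, 1-aligned)
67..68  -- padding (1B)
68..72  y  (4B, 4-aligned)
sizeof = 72, alignof = 8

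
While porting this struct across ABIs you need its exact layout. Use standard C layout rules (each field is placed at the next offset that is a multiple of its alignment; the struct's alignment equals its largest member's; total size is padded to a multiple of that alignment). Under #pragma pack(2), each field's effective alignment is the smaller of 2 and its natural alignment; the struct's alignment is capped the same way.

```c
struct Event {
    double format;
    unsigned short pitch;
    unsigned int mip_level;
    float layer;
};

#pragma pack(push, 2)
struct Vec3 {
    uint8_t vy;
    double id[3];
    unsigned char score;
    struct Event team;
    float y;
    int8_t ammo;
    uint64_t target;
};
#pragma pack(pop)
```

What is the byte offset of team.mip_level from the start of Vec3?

Event: format at 0 (size 8, align 8) → ends 8; pitch at 8 (size 2, align 2) → ends 10; pad 2 to align 4 for mip_level; mip_level at 12 (size 4, align 4) → ends 16; layer at 16 (size 4, align 4) → ends 20; tail pad 4 to reach multiple of 8; total 24 bytes, alignment 8
vy at 0 (size 1, align 1) → ends 1
pad 1 to align 2 for id
id at 2 (size 24, align 2) → ends 26
score at 26 (size 1, align 1) → ends 27
pad 1 to align 2 for team
team at 28 (size 24, align 2) → ends 52
within Event: mip_level at 12
28 + 12 = 40

40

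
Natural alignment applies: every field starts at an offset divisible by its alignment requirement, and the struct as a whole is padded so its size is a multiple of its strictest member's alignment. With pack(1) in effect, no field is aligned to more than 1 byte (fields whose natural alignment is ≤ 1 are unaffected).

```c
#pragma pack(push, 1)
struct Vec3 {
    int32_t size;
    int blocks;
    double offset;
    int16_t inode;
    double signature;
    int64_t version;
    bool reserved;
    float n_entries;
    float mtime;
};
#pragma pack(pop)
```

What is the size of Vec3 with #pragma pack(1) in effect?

43

0..4  size  (4B, 1-aligned)
4..8  blocks  (4B, 1-aligned)
8..16  offset  (8B, 1-aligned)
16..18  inode  (2B, 1-aligned)
18..26  signature  (8B, 1-aligned)
26..34  version  (8B, 1-aligned)
34..35  reserved  (1B, 1-aligned)
35..39  n_entries  (4B, 1-aligned)
39..43  mtime  (4B, 1-aligned)
sizeof = 43, alignof = 1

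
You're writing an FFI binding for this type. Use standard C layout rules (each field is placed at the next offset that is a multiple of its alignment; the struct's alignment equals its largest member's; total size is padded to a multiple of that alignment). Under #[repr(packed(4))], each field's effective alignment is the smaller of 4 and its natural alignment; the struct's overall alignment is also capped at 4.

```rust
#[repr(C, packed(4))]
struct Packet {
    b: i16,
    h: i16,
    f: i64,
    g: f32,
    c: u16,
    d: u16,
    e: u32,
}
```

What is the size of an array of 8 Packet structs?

@0: b [2B, align 2] → 2
@2: h [2B, align 2] → 4
@4: f [8B, align 4] → 12
@12: g [4B, align 4] → 16
@16: c [2B, align 2] → 18
@18: d [2B, align 2] → 20
@20: e [4B, align 4] → 24
size 24, align 4
array of 8: 8 × 24 = 192

192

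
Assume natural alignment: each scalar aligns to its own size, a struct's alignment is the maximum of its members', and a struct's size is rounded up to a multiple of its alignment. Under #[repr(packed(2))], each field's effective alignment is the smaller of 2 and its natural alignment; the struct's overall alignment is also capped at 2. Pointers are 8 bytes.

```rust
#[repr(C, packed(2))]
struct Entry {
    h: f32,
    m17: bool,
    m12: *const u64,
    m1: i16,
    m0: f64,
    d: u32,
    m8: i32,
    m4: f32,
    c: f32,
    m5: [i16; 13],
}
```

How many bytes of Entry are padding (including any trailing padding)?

0..4  h  (4B, 2-aligned)
4..5  m17  (1B, 1-aligned)
5..6  -- padding (1B)
6..14  m12  (8B, 2-aligned)
14..16  m1  (2B, 2-aligned)
16..24  m0  (8B, 2-aligned)
24..28  d  (4B, 2-aligned)
28..32  m8  (4B, 2-aligned)
32..36  m4  (4B, 2-aligned)
36..40  c  (4B, 2-aligned)
40..66  m5  (26B, 2-aligned)
sizeof = 66, alignof = 2
data bytes 65, size 66 → padding 1

1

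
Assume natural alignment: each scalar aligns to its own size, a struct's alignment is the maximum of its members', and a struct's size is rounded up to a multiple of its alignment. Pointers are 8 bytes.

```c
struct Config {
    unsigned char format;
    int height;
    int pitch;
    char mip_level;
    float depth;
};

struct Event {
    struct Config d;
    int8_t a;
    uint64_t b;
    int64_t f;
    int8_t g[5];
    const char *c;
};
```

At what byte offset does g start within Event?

Config: @0: format [1B, align 1] → 1; +3 pad (align 4); @4: height [4B, align 4] → 8; @8: pitch [4B, align 4] → 12; @12: mip_level [1B, align 1] → 13; +3 pad (align 4); @16: depth [4B, align 4] → 20; size 20, align 4
@0: d [20B, align 4] → 20
@20: a [1B, align 1] → 21
+3 pad (align 8)
@24: b [8B, align 8] → 32
@32: f [8B, align 8] → 40
@40: g [5B, align 1] → 45

40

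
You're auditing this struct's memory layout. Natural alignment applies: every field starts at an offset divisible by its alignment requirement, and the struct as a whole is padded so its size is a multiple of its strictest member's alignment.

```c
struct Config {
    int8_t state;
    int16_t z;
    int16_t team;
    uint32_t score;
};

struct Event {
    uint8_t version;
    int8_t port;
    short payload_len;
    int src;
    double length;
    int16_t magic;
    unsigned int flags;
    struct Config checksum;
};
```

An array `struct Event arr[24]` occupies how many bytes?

960

Config: state at 0 (size 1, align 1) → ends 1; pad 1 to align 2 for z; z at 2 (size 2, align 2) → ends 4; team at 4 (size 2, align 2) → ends 6; pad 2 to align 4 for score; score at 8 (size 4, align 4) → ends 12; total 12 bytes, alignment 4
version at 0 (size 1, align 1) → ends 1
port at 1 (size 1, align 1) → ends 2
payload_len at 2 (size 2, align 2) → ends 4
src at 4 (size 4, align 4) → ends 8
length at 8 (size 8, align 8) → ends 16
magic at 16 (size 2, align 2) → ends 18
pad 2 to align 4 for flags
flags at 20 (size 4, align 4) → ends 24
checksum at 24 (size 12, align 4) → ends 36
tail pad 4 to reach multiple of 8
total 40 bytes, alignment 8
array of 24: 24 × 40 = 960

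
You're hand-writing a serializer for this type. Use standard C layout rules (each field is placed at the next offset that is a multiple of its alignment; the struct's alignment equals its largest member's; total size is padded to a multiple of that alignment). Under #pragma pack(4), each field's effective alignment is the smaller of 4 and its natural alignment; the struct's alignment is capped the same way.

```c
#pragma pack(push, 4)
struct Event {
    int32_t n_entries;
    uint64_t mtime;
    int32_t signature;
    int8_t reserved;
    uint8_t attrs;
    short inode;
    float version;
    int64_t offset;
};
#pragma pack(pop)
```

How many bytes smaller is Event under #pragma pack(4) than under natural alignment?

natural layout:
  n_entries at 0 (size 4, align 4) → ends 4
  pad 4 to align 8 for mtime
  mtime at 8 (size 8, align 8) → ends 16
  signature at 16 (size 4, align 4) → ends 20
  reserved at 20 (size 1, align 1) → ends 21
  attrs at 21 (size 1, align 1) → ends 22
  inode at 22 (size 2, align 2) → ends 24
  version at 24 (size 4, align 4) → ends 28
  pad 4 to align 8 for offset
  offset at 32 (size 8, align 8) → ends 40
  total 40 bytes, alignment 8
packed(4) layout:
  n_entries at 0 (size 4, align 4) → ends 4
  mtime at 4 (size 8, align 4) → ends 12
  signature at 12 (size 4, align 4) → ends 16
  reserved at 16 (size 1, align 1) → ends 17
  attrs at 17 (size 1, align 1) → ends 18
  inode at 18 (size 2, align 2) → ends 20
  version at 20 (size 4, align 4) → ends 24
  offset at 24 (size 8, align 4) → ends 32
  total 32 bytes, alignment 4
40 − 32 = 8

8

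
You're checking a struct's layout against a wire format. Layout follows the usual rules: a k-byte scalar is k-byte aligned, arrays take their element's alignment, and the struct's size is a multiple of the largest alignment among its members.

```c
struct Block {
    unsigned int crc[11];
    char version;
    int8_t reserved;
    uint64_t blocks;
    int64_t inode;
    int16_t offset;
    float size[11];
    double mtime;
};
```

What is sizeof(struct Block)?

0..44  crc  (44B, 4-aligned)
44..45  version  (1B, 1-aligned)
45..46  reserved  (1B, 1-aligned)
46..48  -- padding (2B)
48..56  blocks  (8B, 8-aligned)
56..64  inode  (8B, 8-aligned)
64..66  offset  (2B, 2-aligned)
66..68  -- padding (2B)
68..112  size  (44B, 4-aligned)
112..120  mtime  (8B, 8-aligned)
sizeof = 120, alignof = 8

120 bytes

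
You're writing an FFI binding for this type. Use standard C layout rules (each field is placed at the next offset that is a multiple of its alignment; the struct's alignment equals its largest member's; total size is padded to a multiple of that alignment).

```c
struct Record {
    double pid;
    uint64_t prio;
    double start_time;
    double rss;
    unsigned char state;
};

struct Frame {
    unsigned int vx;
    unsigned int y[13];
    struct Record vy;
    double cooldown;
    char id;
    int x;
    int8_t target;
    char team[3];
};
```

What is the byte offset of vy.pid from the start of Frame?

Record: @0: pid [8B, align 8] → 8; @8: prio [8B, align 8] → 16; @16: start_time [8B, align 8] → 24; @24: rss [8B, align 8] → 32; @32: state [1B, align 1] → 33; +7 tail pad (align 8); size 40, align 8
@0: vx [4B, align 4] → 4
@4: y [52B, align 4] → 56
@56: vy [40B, align 8] → 96
within Record: pid at 0
56 + 0 = 56

56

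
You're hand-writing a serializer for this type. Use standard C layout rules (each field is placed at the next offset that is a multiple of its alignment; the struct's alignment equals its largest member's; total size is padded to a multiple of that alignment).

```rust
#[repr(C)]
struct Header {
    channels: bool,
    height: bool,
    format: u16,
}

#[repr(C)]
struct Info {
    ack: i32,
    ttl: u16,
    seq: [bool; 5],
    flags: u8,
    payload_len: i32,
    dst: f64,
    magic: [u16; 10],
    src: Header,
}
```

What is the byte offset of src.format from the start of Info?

46

Header: @0: channels [1B, align 1] → 1; @1: height [1B, align 1] → 2; @2: format [2B, align 2] → 4; size 4, align 2
@0: ack [4B, align 4] → 4
@4: ttl [2B, align 2] → 6
@6: seq [5B, align 1] → 11
@11: flags [1B, align 1] → 12
@12: payload_len [4B, align 4] → 16
@16: dst [8B, align 8] → 24
@24: magic [20B, align 2] → 44
@44: src [4B, align 2] → 48
within Header: format at 2
44 + 2 = 46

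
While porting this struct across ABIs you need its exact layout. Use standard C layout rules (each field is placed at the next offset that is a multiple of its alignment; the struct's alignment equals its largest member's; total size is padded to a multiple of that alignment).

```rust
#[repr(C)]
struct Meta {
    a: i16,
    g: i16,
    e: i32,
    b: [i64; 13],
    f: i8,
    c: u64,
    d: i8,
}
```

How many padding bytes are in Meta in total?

0..2  a  (2B, 2-aligned)
2..4  g  (2B, 2-aligned)
4..8  e  (4B, 4-aligned)
8..112  b  (104B, 8-aligned)
112..113  f  (1B, 1-aligned)
113..120  -- padding (7B)
120..128  c  (8B, 8-aligned)
128..129  d  (1B, 1-aligned)
129..136  -- tail padding (7B)
sizeof = 136, alignof = 8
data bytes 122, size 136 → padding 14

14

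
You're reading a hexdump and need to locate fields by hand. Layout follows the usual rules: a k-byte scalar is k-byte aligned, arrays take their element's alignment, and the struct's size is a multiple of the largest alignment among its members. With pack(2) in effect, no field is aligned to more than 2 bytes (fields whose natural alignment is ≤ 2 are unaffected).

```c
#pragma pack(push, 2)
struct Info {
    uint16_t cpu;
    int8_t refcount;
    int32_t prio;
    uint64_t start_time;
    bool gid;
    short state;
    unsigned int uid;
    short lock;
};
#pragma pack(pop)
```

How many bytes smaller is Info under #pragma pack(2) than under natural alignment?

6

natural layout:
  @0: cpu [2B, align 2] → 2
  @2: refcount [1B, align 1] → 3
  +1 pad (align 4)
  @4: prio [4B, align 4] → 8
  @8: start_time [8B, align 8] → 16
  @16: gid [1B, align 1] → 17
  +1 pad (align 2)
  @18: state [2B, align 2] → 20
  @20: uid [4B, align 4] → 24
  @24: lock [2B, align 2] → 26
  +6 tail pad (align 8)
  size 32, align 8
packed(2) layout:
  @0: cpu [2B, align 2] → 2
  @2: refcount [1B, align 1] → 3
  +1 pad (align 2)
  @4: prio [4B, align 2] → 8
  @8: start_time [8B, align 2] → 16
  @16: gid [1B, align 1] → 17
  +1 pad (align 2)
  @18: state [2B, align 2] → 20
  @20: uid [4B, align 2] → 24
  @24: lock [2B, align 2] → 26
  size 26, align 2
32 − 26 = 6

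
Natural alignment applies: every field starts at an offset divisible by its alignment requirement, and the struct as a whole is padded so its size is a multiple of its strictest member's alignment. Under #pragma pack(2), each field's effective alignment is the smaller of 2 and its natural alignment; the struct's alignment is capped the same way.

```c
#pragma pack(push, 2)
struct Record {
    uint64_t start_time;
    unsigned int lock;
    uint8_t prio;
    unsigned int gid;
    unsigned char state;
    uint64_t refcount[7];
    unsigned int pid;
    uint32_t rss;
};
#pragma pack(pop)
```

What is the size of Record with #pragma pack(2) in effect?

84

start_time at 0 (size 8, align 2) → ends 8
lock at 8 (size 4, align 2) → ends 12
prio at 12 (size 1, align 1) → ends 13
pad 1 to align 2 for gid
gid at 14 (size 4, align 2) → ends 18
state at 18 (size 1, align 1) → ends 19
pad 1 to align 2 for refcount
refcount at 20 (size 56, align 2) → ends 76
pid at 76 (size 4, align 2) → ends 80
rss at 80 (size 4, align 2) → ends 84
total 84 bytes, alignment 2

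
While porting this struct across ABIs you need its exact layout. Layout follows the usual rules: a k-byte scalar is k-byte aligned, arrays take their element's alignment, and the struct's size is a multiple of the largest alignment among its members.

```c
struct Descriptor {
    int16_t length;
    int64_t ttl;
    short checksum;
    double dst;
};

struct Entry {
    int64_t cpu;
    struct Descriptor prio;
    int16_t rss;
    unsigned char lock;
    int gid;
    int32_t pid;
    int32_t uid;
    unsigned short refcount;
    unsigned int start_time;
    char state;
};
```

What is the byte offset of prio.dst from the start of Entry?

Descriptor: 0..2  length  (2B, 2-aligned); 2..8  -- padding (6B); 8..16  ttl  (8B, 8-aligned); 16..18  checksum  (2B, 2-aligned); 18..24  -- padding (6B); 24..32  dst  (8B, 8-aligned); sizeof = 32, alignof = 8
0..8  cpu  (8B, 8-aligned)
8..40  prio  (32B, 8-aligned)
within Descriptor: dst at 24
8 + 24 = 32

32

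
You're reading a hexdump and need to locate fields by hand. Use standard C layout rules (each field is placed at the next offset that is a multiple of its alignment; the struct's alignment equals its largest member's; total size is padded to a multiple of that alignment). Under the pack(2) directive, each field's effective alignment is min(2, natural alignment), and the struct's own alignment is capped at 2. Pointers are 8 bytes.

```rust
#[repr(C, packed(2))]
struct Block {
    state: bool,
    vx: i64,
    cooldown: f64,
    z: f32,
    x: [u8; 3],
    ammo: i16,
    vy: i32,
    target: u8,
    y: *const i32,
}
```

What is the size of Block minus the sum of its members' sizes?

@0: state [1B, align 1] → 1
+1 pad (align 2)
@2: vx [8B, align 2] → 10
@10: cooldown [8B, align 2] → 18
@18: z [4B, align 2] → 22
@22: x [3B, align 1] → 25
+1 pad (align 2)
@26: ammo [2B, align 2] → 28
@28: vy [4B, align 2] → 32
@32: target [1B, align 1] → 33
+1 pad (align 2)
@34: y [8B, align 2] → 42
size 42, align 2
data bytes 39, size 42 → padding 3

3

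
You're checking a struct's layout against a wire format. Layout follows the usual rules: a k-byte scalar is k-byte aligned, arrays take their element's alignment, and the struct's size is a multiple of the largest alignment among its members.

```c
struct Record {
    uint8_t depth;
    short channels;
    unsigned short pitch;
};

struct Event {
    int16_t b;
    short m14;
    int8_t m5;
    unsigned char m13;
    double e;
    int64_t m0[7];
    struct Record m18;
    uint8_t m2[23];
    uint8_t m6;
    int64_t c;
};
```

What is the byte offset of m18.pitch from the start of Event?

Record: 0..1  depth  (1B, 1-aligned); 1..2  -- padding (1B); 2..4  channels  (2B, 2-aligned); 4..6  pitch  (2B, 2-aligned); sizeof = 6, alignof = 2
0..2  b  (2B, 2-aligned)
2..4  m14  (2B, 2-aligned)
4..5  m5  (1B, 1-aligned)
5..6  m13  (1B, 1-aligned)
6..8  -- padding (2B)
8..16  e  (8B, 8-aligned)
16..72  m0  (56B, 8-aligned)
72..78  m18  (6B, 2-aligned)
within Record: pitch at 4
72 + 4 = 76

76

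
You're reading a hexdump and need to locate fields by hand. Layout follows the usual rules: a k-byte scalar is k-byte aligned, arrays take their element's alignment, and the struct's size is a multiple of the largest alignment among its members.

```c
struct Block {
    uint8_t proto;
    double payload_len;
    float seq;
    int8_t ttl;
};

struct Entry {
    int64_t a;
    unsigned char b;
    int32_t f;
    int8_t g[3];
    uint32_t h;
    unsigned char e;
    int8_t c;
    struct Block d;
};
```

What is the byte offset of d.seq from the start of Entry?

48

Block: proto at 0 (size 1, align 1) → ends 1; pad 7 to align 8 for payload_len; payload_len at 8 (size 8, align 8) → ends 16; seq at 16 (size 4, align 4) → ends 20; ttl at 20 (size 1, align 1) → ends 21; tail pad 3 to reach multiple of 8; total 24 bytes, alignment 8
a at 0 (size 8, align 8) → ends 8
b at 8 (size 1, align 1) → ends 9
pad 3 to align 4 for f
f at 12 (size 4, align 4) → ends 16
g at 16 (size 3, align 1) → ends 19
pad 1 to align 4 for h
h at 20 (size 4, align 4) → ends 24
e at 24 (size 1, align 1) → ends 25
c at 25 (size 1, align 1) → ends 26
pad 6 to align 8 for d
d at 32 (size 24, align 8) → ends 56
within Block: seq at 16
32 + 16 = 48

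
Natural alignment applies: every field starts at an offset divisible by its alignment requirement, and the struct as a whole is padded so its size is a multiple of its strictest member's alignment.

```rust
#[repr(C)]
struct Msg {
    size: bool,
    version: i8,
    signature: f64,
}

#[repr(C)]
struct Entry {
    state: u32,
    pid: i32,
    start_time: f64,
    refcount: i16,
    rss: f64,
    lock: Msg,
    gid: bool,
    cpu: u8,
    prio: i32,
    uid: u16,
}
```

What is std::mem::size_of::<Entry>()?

Msg: 0..1  size  (1B, 1-aligned); 1..2  version  (1B, 1-aligned); 2..8  -- padding (6B); 8..16  signature  (8B, 8-aligned); sizeof = 16, alignof = 8
0..4  state  (4B, 4-aligned)
4..8  pid  (4B, 4-aligned)
8..16  start_time  (8B, 8-aligned)
16..18  refcount  (2B, 2-aligned)
18..24  -- padding (6B)
24..32  rss  (8B, 8-aligned)
32..48  lock  (16B, 8-aligned)
48..49  gid  (1B, 1-aligned)
49..50  cpu  (1B, 1-aligned)
50..52  -- padding (2B)
52..56  prio  (4B, 4-aligned)
56..58  uid  (2B, 2-aligned)
58..64  -- tail padding (6B)
sizeof = 64, alignof = 8

64 bytes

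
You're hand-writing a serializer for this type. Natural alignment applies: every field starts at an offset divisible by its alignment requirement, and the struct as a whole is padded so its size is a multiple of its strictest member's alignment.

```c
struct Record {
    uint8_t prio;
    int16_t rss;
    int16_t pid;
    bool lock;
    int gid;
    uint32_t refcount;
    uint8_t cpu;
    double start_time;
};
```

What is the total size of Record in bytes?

prio at 0 (size 1, align 1) → ends 1
pad 1 to align 2 for rss
rss at 2 (size 2, align 2) → ends 4
pid at 4 (size 2, align 2) → ends 6
lock at 6 (size 1, align 1) → ends 7
pad 1 to align 4 for gid
gid at 8 (size 4, align 4) → ends 12
refcount at 12 (size 4, align 4) → ends 16
cpu at 16 (size 1, align 1) → ends 17
pad 7 to align 8 for start_time
start_time at 24 (size 8, align 8) → ends 32
total 32 bytes, alignment 8

32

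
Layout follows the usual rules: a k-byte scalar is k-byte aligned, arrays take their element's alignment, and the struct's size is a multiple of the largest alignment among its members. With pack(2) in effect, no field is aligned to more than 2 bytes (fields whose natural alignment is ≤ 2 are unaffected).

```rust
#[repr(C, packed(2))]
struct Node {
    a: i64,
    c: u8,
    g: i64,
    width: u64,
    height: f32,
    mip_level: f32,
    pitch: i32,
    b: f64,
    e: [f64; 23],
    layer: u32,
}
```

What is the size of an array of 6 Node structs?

0..8  a  (8B, 2-aligned)
8..9  c  (1B, 1-aligned)
9..10  -- padding (1B)
10..18  g  (8B, 2-aligned)
18..26  width  (8B, 2-aligned)
26..30  height  (4B, 2-aligned)
30..34  mip_level  (4B, 2-aligned)
34..38  pitch  (4B, 2-aligned)
38..46  b  (8B, 2-aligned)
46..230  e  (184B, 2-aligned)
230..234  layer  (4B, 2-aligned)
sizeof = 234, alignof = 2
array of 6: 6 × 234 = 1404

1404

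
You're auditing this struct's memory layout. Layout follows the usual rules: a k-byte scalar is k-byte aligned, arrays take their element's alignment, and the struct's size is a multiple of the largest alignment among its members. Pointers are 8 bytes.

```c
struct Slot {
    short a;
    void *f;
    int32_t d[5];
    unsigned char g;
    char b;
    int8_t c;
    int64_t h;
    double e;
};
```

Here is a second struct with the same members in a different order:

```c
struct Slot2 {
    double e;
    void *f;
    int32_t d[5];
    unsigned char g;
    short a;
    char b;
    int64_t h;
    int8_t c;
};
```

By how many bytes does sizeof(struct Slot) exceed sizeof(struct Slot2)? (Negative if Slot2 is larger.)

-8

a at 0 (size 2, align 2) → ends 2
pad 6 to align 8 for f
f at 8 (size 8, align 8) → ends 16
d at 16 (size 20, align 4) → ends 36
g at 36 (size 1, align 1) → ends 37
b at 37 (size 1, align 1) → ends 38
c at 38 (size 1, align 1) → ends 39
pad 1 to align 8 for h
h at 40 (size 8, align 8) → ends 48
e at 48 (size 8, align 8) → ends 56
total 56 bytes, alignment 8
— Slot2 —
e at 0 (size 8, align 8) → ends 8
f at 8 (size 8, align 8) → ends 16
d at 16 (size 20, align 4) → ends 36
g at 36 (size 1, align 1) → ends 37
pad 1 to align 2 for a
a at 38 (size 2, align 2) → ends 40
b at 40 (size 1, align 1) → ends 41
pad 7 to align 8 for h
h at 48 (size 8, align 8) → ends 56
c at 56 (size 1, align 1) → ends 57
tail pad 7 to reach multiple of 8
total 64 bytes, alignment 8
56 − 64 = -8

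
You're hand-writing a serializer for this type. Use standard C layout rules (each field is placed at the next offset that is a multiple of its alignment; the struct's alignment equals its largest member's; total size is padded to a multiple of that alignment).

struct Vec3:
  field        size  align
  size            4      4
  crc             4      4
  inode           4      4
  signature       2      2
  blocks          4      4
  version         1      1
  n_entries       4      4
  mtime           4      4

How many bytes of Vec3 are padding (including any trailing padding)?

5

0..4  size  (4B, 4-aligned)
4..8  crc  (4B, 4-aligned)
8..12  inode  (4B, 4-aligned)
12..14  signature  (2B, 2-aligned)
14..16  -- padding (2B)
16..20  blocks  (4B, 4-aligned)
20..21  version  (1B, 1-aligned)
21..24  -- padding (3B)
24..28  n_entries  (4B, 4-aligned)
28..32  mtime  (4B, 4-aligned)
sizeof = 32, alignof = 4
data bytes 27, size 32 → padding 5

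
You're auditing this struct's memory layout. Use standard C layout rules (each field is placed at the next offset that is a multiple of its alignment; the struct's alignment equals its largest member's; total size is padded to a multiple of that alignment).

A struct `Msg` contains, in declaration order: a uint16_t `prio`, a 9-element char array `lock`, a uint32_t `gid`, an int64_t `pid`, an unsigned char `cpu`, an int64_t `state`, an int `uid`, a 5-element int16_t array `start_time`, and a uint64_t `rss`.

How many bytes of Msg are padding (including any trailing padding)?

prio at 0 (size 2, align 2) → ends 2
lock at 2 (size 9, align 1) → ends 11
pad 1 to align 4 for gid
gid at 12 (size 4, align 4) → ends 16
pid at 16 (size 8, align 8) → ends 24
cpu at 24 (size 1, align 1) → ends 25
pad 7 to align 8 for state
state at 32 (size 8, align 8) → ends 40
uid at 40 (size 4, align 4) → ends 44
start_time at 44 (size 10, align 2) → ends 54
pad 2 to align 8 for rss
rss at 56 (size 8, align 8) → ends 64
total 64 bytes, alignment 8
data bytes 54, size 64 → padding 10

10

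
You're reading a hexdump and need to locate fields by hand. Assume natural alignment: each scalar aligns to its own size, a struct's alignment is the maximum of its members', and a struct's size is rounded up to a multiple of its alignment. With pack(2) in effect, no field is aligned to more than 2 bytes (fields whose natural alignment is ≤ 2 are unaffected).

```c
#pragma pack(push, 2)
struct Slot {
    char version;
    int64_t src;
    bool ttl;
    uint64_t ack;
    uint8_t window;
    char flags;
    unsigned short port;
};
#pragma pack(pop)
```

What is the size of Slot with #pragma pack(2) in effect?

@0: version [1B, align 1] → 1
+1 pad (align 2)
@2: src [8B, align 2] → 10
@10: ttl [1B, align 1] → 11
+1 pad (align 2)
@12: ack [8B, align 2] → 20
@20: window [1B, align 1] → 21
@21: flags [1B, align 1] → 22
@22: port [2B, align 2] → 24
size 24, align 2

24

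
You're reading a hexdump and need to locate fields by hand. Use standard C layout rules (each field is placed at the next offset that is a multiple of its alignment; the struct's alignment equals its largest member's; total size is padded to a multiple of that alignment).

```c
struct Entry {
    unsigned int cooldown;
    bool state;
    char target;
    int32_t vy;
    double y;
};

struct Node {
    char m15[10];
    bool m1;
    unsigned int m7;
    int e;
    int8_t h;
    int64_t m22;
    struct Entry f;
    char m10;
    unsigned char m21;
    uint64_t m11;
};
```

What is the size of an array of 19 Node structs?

Entry: cooldown at 0 (size 4, align 4) → ends 4; state at 4 (size 1, align 1) → ends 5; target at 5 (size 1, align 1) → ends 6; pad 2 to align 4 for vy; vy at 8 (size 4, align 4) → ends 12; pad 4 to align 8 for y; y at 16 (size 8, align 8) → ends 24; total 24 bytes, alignment 8
m15 at 0 (size 10, align 1) → ends 10
m1 at 10 (size 1, align 1) → ends 11
pad 1 to align 4 for m7
m7 at 12 (size 4, align 4) → ends 16
e at 16 (size 4, align 4) → ends 20
h at 20 (size 1, align 1) → ends 21
pad 3 to align 8 for m22
m22 at 24 (size 8, align 8) → ends 32
f at 32 (size 24, align 8) → ends 56
m10 at 56 (size 1, align 1) → ends 57
m21 at 57 (size 1, align 1) → ends 58
pad 6 to align 8 for m11
m11 at 64 (size 8, align 8) → ends 72
total 72 bytes, alignment 8
array of 19: 19 × 72 = 1368

1368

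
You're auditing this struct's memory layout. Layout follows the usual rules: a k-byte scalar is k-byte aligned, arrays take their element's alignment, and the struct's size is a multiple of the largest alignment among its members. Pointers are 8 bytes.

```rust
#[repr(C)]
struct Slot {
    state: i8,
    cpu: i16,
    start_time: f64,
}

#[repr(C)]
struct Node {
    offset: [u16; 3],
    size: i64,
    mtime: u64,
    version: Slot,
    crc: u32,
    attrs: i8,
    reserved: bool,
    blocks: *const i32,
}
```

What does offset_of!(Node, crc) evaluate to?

40

Slot: @0: state [1B, align 1] → 1; +1 pad (align 2); @2: cpu [2B, align 2] → 4; +4 pad (align 8); @8: start_time [8B, align 8] → 16; size 16, align 8
@0: offset [6B, align 2] → 6
+2 pad (align 8)
@8: size [8B, align 8] → 16
@16: mtime [8B, align 8] → 24
@24: version [16B, align 8] → 40
@40: crc [4B, align 4] → 44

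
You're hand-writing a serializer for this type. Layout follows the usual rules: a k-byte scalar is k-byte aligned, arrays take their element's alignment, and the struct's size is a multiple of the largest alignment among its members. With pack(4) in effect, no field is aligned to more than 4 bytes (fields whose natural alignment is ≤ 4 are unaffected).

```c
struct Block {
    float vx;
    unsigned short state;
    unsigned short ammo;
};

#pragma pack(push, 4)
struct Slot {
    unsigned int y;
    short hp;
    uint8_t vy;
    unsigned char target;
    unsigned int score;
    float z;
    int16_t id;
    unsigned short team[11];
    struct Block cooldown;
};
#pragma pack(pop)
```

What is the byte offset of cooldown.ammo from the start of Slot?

46

Block: @0: vx [4B, align 4] → 4; @4: state [2B, align 2] → 6; @6: ammo [2B, align 2] → 8; size 8, align 4
@0: y [4B, align 4] → 4
@4: hp [2B, align 2] → 6
@6: vy [1B, align 1] → 7
@7: target [1B, align 1] → 8
@8: score [4B, align 4] → 12
@12: z [4B, align 4] → 16
@16: id [2B, align 2] → 18
@18: team [22B, align 2] → 40
@40: cooldown [8B, align 4] → 48
within Block: ammo at 6
40 + 6 = 46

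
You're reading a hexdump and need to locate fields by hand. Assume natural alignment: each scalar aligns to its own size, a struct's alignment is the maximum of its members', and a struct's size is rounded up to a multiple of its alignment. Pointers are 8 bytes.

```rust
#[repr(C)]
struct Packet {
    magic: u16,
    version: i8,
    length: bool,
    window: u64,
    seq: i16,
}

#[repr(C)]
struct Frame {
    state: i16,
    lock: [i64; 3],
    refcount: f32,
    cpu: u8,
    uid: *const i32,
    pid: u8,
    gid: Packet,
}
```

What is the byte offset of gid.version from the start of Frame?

58

Packet: @0: magic [2B, align 2] → 2; @2: version [1B, align 1] → 3; @3: length [1B, align 1] → 4; +4 pad (align 8); @8: window [8B, align 8] → 16; @16: seq [2B, align 2] → 18; +6 tail pad (align 8); size 24, align 8
@0: state [2B, align 2] → 2
+6 pad (align 8)
@8: lock [24B, align 8] → 32
@32: refcount [4B, align 4] → 36
@36: cpu [1B, align 1] → 37
+3 pad (align 8)
@40: uid [8B, align 8] → 48
@48: pid [1B, align 1] → 49
+7 pad (align 8)
@56: gid [24B, align 8] → 80
within Packet: version at 2
56 + 2 = 58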